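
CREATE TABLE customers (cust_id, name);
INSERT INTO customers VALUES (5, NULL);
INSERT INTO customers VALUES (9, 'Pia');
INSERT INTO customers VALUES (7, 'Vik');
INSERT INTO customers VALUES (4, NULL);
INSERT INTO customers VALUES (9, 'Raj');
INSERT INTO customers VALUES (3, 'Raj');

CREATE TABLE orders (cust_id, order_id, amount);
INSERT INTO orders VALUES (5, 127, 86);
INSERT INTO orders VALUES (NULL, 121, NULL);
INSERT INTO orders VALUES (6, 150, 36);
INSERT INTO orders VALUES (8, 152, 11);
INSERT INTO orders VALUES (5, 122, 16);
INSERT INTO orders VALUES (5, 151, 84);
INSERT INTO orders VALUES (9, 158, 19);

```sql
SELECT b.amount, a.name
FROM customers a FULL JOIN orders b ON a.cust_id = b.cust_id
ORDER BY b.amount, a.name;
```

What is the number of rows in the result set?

11

FULL OUTER JOIN keeps every row from both sides; unmatched rows get NULL for the other side's columns.
Matching on a.cust_id = b.cust_id. A NULL in a compared column never satisfies the condition.
Matched pairs: 5; unmatched a rows kept: 3; unmatched b rows kept: 3.
Total: 5 matched + 6 padded = 11 rows.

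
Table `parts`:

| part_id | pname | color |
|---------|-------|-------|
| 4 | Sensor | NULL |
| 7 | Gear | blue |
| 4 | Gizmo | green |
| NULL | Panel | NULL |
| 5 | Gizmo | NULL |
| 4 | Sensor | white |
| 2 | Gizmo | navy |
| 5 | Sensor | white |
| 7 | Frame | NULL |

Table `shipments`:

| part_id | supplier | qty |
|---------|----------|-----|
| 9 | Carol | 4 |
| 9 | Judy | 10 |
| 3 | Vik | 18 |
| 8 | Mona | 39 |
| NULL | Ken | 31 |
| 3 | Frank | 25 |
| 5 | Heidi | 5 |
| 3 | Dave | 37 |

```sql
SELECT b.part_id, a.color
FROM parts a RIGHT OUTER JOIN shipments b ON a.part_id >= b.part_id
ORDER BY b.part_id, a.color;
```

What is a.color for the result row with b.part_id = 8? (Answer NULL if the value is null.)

NULL

RIGHT JOIN keeps every row from `shipments`; unmatched rows get NULL for `parts`'s columns.
Matching on a.part_id >= b.part_id. A NULL in a compared column never satisfies the condition.
- a[0] part_id=4 → 3 match(es) in b → 3 row(s).
- a[1] part_id=7 → 4 match(es) in b → 4 row(s).
- a[2] part_id=4 → 3 match(es) in b → 3 row(s).
- a[3] part_id=NULL → no match.
- a[4] part_id=5 → 4 match(es) in b → 4 row(s).
- a[5] part_id=4 → 3 match(es) in b → 3 row(s).
- a[6] part_id=2 → no match.
- a[7] part_id=5 → 4 match(es) in b → 4 row(s).
- a[8] part_id=7 → 4 match(es) in b → 4 row(s).
- 4 row(s) from b found no a partner → padded with NULL.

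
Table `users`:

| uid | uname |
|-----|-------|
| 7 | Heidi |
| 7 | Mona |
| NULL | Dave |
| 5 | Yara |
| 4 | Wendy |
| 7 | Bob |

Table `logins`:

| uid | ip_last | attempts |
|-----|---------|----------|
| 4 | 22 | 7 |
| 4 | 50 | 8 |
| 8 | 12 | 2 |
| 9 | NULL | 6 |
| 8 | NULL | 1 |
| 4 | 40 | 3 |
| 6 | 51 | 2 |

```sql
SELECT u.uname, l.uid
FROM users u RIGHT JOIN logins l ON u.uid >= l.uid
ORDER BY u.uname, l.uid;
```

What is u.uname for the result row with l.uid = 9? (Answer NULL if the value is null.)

NULL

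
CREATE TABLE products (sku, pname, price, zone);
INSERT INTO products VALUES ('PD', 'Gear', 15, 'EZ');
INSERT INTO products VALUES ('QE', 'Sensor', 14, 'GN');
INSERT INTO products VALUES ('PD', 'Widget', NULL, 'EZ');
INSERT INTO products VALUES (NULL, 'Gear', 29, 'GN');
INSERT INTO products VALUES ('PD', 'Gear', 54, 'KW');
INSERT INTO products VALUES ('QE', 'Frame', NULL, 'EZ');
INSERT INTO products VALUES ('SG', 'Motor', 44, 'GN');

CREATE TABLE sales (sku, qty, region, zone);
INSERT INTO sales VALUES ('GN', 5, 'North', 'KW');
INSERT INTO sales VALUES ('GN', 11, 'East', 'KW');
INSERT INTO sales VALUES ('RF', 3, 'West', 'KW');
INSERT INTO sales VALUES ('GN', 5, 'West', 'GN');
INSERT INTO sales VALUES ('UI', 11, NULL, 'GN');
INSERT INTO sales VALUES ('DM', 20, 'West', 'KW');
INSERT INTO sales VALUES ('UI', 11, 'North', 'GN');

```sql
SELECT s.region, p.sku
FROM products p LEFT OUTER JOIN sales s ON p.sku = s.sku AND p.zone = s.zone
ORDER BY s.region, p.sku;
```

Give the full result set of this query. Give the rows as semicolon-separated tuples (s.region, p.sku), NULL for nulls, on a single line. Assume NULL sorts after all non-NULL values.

(NULL, PD); (NULL, PD); (NULL, PD); (NULL, QE); (NULL, QE); (NULL, SG); (NULL, NULL)

LEFT JOIN keeps every row from `products`; unmatched rows get NULL for `sales`'s columns.
Matching on p.sku = s.sku AND p.zone = s.zone. A NULL in a compared column never satisfies the condition.
Matched pairs: 0; unmatched p rows kept: 7.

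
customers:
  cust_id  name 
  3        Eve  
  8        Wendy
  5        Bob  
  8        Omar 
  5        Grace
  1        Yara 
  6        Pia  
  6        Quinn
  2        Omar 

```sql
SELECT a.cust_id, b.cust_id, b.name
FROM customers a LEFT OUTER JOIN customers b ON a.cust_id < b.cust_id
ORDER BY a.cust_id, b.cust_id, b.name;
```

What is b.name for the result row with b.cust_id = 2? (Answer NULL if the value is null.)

Omar

LEFT JOIN keeps every row from `customers a`; unmatched rows get NULL for `customers b`'s columns.
Matching on a.cust_id < b.cust_id.
Matched pairs: 33; unmatched a rows kept: 2.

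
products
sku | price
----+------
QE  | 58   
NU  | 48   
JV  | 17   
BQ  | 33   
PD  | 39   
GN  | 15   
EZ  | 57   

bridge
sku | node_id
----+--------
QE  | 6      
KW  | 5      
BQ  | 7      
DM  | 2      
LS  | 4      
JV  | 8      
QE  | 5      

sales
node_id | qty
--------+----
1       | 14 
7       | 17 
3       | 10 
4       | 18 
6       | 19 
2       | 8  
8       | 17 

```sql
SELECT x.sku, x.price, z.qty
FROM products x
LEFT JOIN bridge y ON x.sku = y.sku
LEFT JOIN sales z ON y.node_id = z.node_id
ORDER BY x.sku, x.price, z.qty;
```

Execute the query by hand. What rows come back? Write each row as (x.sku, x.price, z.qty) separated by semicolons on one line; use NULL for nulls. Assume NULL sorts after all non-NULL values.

(BQ, 33, 17); (EZ, 57, NULL); (GN, 15, NULL); (JV, 17, 17); (NU, 48, NULL); (PD, 39, NULL); (QE, 58, 19); (QE, 58, NULL)

Evaluate left to right. First `products x LEFT JOIN bridge y` on sku: 8 row(s).
Then LEFT JOIN `sales z` on node_id: each of those 8 rows is kept; rows whose y.node_id has no match in z get NULL for z's columns.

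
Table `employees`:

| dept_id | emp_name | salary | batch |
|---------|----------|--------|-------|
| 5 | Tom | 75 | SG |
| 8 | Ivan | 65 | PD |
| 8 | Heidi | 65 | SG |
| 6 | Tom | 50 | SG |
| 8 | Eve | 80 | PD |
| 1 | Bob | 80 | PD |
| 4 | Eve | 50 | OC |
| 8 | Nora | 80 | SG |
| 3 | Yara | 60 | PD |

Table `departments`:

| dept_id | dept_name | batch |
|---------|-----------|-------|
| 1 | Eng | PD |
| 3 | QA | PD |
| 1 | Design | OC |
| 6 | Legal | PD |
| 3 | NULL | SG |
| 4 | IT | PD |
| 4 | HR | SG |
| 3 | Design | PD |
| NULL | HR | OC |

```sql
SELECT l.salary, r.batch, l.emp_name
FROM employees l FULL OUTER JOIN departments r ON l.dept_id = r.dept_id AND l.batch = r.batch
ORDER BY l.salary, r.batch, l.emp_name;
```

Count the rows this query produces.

16

FULL OUTER JOIN keeps every row from both sides; unmatched rows get NULL for the other side's columns.
Matching on l.dept_id = r.dept_id AND l.batch = r.batch. A NULL in a compared column never satisfies the condition.
Matched pairs: 3; unmatched l rows kept: 7; unmatched r rows kept: 6.
Total: 3 matched + 13 padded = 16 rows.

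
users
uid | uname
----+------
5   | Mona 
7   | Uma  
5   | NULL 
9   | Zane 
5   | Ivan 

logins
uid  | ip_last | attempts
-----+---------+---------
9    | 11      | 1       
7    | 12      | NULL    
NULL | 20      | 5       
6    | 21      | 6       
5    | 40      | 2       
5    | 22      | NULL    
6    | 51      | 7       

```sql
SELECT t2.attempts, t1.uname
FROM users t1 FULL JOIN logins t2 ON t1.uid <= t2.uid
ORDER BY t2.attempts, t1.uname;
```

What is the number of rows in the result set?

22

FULL OUTER JOIN keeps every row from both sides; unmatched rows get NULL for the other side's columns.
Matching on t1.uid <= t2.uid. A NULL in a compared column never satisfies the condition.
Matched pairs: 21; unmatched t1 rows kept: 0; unmatched t2 rows kept: 1.
Total: 21 matched + 1 padded = 22 rows.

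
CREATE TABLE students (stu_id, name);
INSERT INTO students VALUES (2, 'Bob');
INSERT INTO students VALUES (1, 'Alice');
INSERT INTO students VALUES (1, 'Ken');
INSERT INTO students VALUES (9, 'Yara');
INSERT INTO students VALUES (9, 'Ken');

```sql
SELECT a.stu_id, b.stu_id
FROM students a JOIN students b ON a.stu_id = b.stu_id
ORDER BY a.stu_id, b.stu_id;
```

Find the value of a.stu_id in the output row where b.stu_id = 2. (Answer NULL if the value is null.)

2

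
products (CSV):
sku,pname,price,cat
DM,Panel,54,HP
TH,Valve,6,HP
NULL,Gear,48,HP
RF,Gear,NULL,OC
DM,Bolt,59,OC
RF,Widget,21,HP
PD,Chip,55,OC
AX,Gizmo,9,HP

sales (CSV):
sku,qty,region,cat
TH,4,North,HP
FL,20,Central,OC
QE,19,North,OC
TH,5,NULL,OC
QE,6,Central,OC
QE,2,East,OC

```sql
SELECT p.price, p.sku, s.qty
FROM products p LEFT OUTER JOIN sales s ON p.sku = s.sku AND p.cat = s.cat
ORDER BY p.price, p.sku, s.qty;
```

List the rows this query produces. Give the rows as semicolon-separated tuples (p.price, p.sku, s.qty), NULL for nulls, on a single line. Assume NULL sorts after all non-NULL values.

(6, TH, 4); (9, AX, NULL); (21, RF, NULL); (48, NULL, NULL); (54, DM, NULL); (55, PD, NULL); (59, DM, NULL); (NULL, RF, NULL)

LEFT JOIN keeps every row from `products`; unmatched rows get NULL for `sales`'s columns.
Matching on p.sku = s.sku AND p.cat = s.cat. A NULL in a compared column never satisfies the condition.
- p (sku=DM, cat=HP) has no partner → padded with NULL.
- p (sku=TH, cat=HP) pairs with 1 row(s) of s.
- p (sku=NULL, cat=HP) has no partner → padded with NULL.
- p (sku=RF, cat=OC) has no partner → padded with NULL.
- p (sku=DM, cat=OC) has no partner → padded with NULL.
- p (sku=RF, cat=HP) has no partner → padded with NULL.
- p (sku=PD, cat=OC) has no partner → padded with NULL.
- p (sku=AX, cat=HP) has no partner → padded with NULL.
After projecting and ordering:
p.price | p.sku | s.qty
6 | TH | 4
9 | AX | NULL
21 | RF | NULL
48 | NULL | NULL
54 | DM | NULL
55 | PD | NULL
59 | DM | NULL
NULL | RF | NULL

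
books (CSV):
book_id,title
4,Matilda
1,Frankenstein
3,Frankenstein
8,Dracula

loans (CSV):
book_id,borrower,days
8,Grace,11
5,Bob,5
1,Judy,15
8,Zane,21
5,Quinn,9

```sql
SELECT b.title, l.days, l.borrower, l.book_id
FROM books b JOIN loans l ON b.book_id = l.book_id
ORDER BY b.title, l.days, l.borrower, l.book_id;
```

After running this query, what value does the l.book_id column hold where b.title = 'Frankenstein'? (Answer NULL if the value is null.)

1

INNER JOIN keeps only pairs where the ON condition holds.
Matching on b.book_id = l.book_id.
- b[0] book_id=4 → no match; dropped.
- b[1] book_id=1 → 1 match(es) in l → 1 row(s).
- b[2] book_id=3 → no match; dropped.
- b[3] book_id=8 → 2 match(es) in l → 2 row(s).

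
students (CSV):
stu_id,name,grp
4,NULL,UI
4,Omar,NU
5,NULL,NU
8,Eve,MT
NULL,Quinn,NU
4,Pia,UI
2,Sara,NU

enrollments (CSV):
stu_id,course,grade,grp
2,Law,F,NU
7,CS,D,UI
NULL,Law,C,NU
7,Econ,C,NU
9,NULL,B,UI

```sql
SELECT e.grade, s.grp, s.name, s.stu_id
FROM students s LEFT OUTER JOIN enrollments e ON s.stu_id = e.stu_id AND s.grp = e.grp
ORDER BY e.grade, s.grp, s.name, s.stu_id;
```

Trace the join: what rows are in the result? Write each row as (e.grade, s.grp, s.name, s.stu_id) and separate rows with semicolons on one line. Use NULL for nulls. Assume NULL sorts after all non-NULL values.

LEFT JOIN keeps every row from `students`; unmatched rows get NULL for `enrollments`'s columns.
Matching on s.stu_id = e.stu_id AND s.grp = e.grp. A NULL in a compared column never satisfies the condition.
- s row (stu_id=4, grp=UI): no match → kept, e columns NULL.
- s row (stu_id=4, grp=NU): no match → kept, e columns NULL.
- s row (stu_id=5, grp=NU): no match → kept, e columns NULL.
- s row (stu_id=8, grp=MT): no match → kept, e columns NULL.
- s row (stu_id=NULL, grp=NU): no match → kept, e columns NULL.
- s row (stu_id=4, grp=UI): no match → kept, e columns NULL.
- s row (stu_id=2, grp=NU): matches 1 e row(s) → 1 output row(s).
After projecting and ordering:
e.grade | s.grp | s.name | s.stu_id
F | NU | Sara | 2
NULL | MT | Eve | 8
NULL | NU | Omar | 4
NULL | NU | Quinn | NULL
NULL | NU | NULL | 5
NULL | UI | Pia | 4
NULL | UI | NULL | 4

(F, NU, Sara, 2); (NULL, MT, Eve, 8); (NULL, NU, Omar, 4); (NULL, NU, Quinn, NULL); (NULL, NU, NULL, 5); (NULL, UI, Pia, 4); (NULL, UI, NULL, 4)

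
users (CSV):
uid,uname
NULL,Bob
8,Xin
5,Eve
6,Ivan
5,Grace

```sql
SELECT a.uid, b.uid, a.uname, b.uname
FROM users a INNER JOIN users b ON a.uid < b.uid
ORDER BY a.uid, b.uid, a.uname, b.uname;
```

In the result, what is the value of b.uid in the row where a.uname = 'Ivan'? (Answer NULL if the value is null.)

8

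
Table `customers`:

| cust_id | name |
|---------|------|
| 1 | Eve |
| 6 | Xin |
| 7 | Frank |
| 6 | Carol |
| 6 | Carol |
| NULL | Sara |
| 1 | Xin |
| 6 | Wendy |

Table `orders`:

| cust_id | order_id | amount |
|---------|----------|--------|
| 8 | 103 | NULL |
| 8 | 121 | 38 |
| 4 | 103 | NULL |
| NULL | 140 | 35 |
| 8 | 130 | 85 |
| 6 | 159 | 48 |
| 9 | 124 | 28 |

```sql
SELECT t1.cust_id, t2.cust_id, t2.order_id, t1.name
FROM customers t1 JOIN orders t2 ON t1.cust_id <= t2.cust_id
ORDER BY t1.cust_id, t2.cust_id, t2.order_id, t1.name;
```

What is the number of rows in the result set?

36

INNER JOIN keeps only pairs where the ON condition holds.
Matching on t1.cust_id <= t2.cust_id. A NULL in a compared column never satisfies the condition.
- t1 row (cust_id=1): matches 6 t2 row(s) → 6 output row(s).
- t1 row (cust_id=6): matches 5 t2 row(s) → 5 output row(s).
- t1 row (cust_id=7): matches 4 t2 row(s) → 4 output row(s).
- t1 row (cust_id=6): matches 5 t2 row(s) → 5 output row(s).
- t1 row (cust_id=6): matches 5 t2 row(s) → 5 output row(s).
- t1 row (cust_id=NULL): no match → dropped.
- t1 row (cust_id=1): matches 6 t2 row(s) → 6 output row(s).
- t1 row (cust_id=6): matches 5 t2 row(s) → 5 output row(s).
Total: 36 rows.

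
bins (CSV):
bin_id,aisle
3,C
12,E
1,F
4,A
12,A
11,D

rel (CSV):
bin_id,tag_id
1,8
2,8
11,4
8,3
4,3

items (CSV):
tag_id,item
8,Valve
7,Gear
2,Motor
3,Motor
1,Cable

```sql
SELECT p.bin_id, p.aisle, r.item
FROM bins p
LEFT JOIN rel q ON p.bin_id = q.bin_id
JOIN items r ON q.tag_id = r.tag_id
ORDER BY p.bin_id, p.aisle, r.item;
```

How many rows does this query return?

2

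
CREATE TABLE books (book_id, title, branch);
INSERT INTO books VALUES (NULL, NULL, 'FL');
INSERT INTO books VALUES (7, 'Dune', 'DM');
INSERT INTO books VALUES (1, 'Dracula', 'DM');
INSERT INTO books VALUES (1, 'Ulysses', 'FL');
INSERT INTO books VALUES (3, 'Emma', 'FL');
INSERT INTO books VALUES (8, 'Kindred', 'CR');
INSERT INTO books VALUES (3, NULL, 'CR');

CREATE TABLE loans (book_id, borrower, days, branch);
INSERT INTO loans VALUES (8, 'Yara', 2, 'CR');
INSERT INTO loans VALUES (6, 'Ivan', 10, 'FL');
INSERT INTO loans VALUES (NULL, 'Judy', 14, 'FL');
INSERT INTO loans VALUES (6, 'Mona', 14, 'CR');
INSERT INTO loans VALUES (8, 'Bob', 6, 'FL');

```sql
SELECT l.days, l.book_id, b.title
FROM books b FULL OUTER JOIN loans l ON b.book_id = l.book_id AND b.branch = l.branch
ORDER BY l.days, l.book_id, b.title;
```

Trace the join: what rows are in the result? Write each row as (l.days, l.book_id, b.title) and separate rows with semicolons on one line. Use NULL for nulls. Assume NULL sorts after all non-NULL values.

(2, 8, Kindred); (6, 8, NULL); (10, 6, NULL); (14, 6, NULL); (14, NULL, NULL); (NULL, NULL, Dracula); (NULL, NULL, Dune); (NULL, NULL, Emma); (NULL, NULL, Ulysses); (NULL, NULL, NULL); (NULL, NULL, NULL)

FULL OUTER JOIN keeps every row from both sides; unmatched rows get NULL for the other side's columns.
Matching on b.book_id = l.book_id AND b.branch = l.branch. A NULL in a compared column never satisfies the condition.
- b[0] book_id=NULL, branch=FL → no match; kept with NULLs on the l side.
- b[1] book_id=7, branch=DM → no match; kept with NULLs on the l side.
- b[2] book_id=1, branch=DM → no match; kept with NULLs on the l side.
- b[3] book_id=1, branch=FL → no match; kept with NULLs on the l side.
- b[4] book_id=3, branch=FL → no match; kept with NULLs on the l side.
- b[5] book_id=8, branch=CR → 1 match(es) in l → 1 row(s).
- b[6] book_id=3, branch=CR → no match; kept with NULLs on the l side.
- 4 row(s) from l found no b partner → padded with NULL.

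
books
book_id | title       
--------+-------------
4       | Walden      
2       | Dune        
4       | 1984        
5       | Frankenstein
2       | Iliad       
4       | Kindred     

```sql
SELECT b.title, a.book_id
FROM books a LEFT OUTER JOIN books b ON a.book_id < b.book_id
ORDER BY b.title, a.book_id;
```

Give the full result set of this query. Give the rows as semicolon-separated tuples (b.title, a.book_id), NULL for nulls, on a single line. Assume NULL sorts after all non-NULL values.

(1984, 2); (1984, 2); (Frankenstein, 2); (Frankenstein, 2); (Frankenstein, 4); (Frankenstein, 4); (Frankenstein, 4); (Kindred, 2); (Kindred, 2); (Walden, 2); (Walden, 2); (NULL, 5)

LEFT JOIN keeps every row from `books a`; unmatched rows get NULL for `books b`'s columns.
Matching on a.book_id < b.book_id.
- a[0] book_id=4 → 1 match(es) in b → 1 row(s).
- a[1] book_id=2 → 4 match(es) in b → 4 row(s).
- a[2] book_id=4 → 1 match(es) in b → 1 row(s).
- a[3] book_id=5 → no match; kept with NULLs on the b side.
- a[4] book_id=2 → 4 match(es) in b → 4 row(s).
- a[5] book_id=4 → 1 match(es) in b → 1 row(s).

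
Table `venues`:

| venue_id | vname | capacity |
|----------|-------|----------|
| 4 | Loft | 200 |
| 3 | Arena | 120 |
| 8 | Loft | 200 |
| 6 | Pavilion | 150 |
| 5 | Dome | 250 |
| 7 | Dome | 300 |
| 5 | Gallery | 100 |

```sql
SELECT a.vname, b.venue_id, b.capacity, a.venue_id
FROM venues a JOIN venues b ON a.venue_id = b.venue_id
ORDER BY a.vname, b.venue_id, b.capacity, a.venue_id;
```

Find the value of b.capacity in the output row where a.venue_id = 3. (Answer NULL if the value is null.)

120

INNER JOIN keeps only pairs where the ON condition holds.
Matching on a.venue_id = b.venue_id.
- a row (venue_id=4): matches 1 b row(s) → 1 output row(s).
- a row (venue_id=3): matches 1 b row(s) → 1 output row(s).
- a row (venue_id=8): matches 1 b row(s) → 1 output row(s).
- a row (venue_id=6): matches 1 b row(s) → 1 output row(s).
- a row (venue_id=5): matches 2 b row(s) → 2 output row(s).
- a row (venue_id=7): matches 1 b row(s) → 1 output row(s).
- a row (venue_id=5): matches 2 b row(s) → 2 output row(s).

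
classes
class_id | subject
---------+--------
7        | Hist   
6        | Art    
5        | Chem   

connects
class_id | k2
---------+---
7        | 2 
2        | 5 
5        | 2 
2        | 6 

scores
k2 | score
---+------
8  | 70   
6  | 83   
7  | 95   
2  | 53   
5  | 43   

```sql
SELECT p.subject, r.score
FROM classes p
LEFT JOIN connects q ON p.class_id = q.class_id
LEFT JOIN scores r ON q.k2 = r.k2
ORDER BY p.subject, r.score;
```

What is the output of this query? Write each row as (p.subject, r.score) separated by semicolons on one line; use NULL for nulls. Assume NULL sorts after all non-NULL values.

Step 1 — p LEFT JOIN q on class_id → 3 row(s).
Then LEFT JOIN `scores r` on k2: each of those 3 rows is kept; rows whose q.k2 has no match in r get NULL for r's columns.

(Art, NULL); (Chem, 53); (Hist, 53)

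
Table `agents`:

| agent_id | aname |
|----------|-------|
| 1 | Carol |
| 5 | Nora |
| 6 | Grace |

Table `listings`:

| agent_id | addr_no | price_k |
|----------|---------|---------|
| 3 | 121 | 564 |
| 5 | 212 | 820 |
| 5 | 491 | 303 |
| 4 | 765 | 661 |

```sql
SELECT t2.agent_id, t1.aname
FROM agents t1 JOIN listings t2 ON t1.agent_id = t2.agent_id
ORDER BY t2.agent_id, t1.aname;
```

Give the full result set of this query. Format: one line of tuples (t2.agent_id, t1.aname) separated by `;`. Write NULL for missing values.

(5, Nora); (5, Nora)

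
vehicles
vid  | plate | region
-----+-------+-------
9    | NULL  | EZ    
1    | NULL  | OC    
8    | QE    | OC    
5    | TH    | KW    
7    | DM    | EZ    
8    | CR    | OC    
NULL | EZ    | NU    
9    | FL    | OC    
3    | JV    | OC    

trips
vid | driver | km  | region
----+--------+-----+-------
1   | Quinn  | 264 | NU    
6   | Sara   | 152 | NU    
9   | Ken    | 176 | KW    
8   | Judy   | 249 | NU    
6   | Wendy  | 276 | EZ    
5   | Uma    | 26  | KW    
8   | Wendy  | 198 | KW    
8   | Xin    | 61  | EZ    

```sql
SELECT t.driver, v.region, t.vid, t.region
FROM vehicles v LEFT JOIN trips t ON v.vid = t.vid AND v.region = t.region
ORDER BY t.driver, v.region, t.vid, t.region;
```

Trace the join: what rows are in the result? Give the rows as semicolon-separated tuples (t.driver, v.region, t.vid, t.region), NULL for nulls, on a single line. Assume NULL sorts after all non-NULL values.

(Uma, KW, 5, KW); (NULL, EZ, NULL, NULL); (NULL, EZ, NULL, NULL); (NULL, NU, NULL, NULL); (NULL, OC, NULL, NULL); (NULL, OC, NULL, NULL); (NULL, OC, NULL, NULL); (NULL, OC, NULL, NULL); (NULL, OC, NULL, NULL)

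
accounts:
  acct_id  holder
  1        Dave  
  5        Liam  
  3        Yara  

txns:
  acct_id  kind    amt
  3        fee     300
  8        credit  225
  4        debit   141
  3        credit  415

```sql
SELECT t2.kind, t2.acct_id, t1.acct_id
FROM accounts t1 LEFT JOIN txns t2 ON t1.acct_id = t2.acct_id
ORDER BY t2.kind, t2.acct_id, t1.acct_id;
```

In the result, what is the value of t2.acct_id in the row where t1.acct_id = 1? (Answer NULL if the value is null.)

NULL

LEFT JOIN keeps every row from `accounts`; unmatched rows get NULL for `txns`'s columns.
Matching on t1.acct_id = t2.acct_id.
- t1 (acct_id=1) has no partner → padded with NULL.
- t1 (acct_id=5) has no partner → padded with NULL.
- t1 (acct_id=3) pairs with 2 row(s) of t2.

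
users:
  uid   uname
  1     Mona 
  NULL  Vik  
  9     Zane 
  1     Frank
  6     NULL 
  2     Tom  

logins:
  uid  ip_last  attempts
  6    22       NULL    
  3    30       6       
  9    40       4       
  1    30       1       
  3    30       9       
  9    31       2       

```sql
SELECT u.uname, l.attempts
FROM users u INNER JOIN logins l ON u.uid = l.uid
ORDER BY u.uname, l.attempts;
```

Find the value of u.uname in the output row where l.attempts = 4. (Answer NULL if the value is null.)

INNER JOIN keeps only pairs where the ON condition holds.
Matching on u.uid = l.uid. A NULL in a compared column never satisfies the condition.
- u row (uid=1): matches 1 l row(s) → 1 output row(s).
- u row (uid=NULL): no match → dropped.
- u row (uid=9): matches 2 l row(s) → 2 output row(s).
- u row (uid=1): matches 1 l row(s) → 1 output row(s).
- u row (uid=6): matches 1 l row(s) → 1 output row(s).
- u row (uid=2): no match → dropped.

Zane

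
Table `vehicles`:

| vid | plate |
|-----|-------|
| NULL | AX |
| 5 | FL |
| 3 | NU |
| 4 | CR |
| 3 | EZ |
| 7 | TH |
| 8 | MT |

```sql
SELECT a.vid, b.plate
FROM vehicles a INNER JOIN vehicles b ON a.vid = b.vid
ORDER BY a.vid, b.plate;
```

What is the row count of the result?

8

INNER JOIN keeps only pairs where the ON condition holds.
Matching on a.vid = b.vid. A NULL in a compared column never satisfies the condition.
Matched pairs: 8.
Total: 8 rows.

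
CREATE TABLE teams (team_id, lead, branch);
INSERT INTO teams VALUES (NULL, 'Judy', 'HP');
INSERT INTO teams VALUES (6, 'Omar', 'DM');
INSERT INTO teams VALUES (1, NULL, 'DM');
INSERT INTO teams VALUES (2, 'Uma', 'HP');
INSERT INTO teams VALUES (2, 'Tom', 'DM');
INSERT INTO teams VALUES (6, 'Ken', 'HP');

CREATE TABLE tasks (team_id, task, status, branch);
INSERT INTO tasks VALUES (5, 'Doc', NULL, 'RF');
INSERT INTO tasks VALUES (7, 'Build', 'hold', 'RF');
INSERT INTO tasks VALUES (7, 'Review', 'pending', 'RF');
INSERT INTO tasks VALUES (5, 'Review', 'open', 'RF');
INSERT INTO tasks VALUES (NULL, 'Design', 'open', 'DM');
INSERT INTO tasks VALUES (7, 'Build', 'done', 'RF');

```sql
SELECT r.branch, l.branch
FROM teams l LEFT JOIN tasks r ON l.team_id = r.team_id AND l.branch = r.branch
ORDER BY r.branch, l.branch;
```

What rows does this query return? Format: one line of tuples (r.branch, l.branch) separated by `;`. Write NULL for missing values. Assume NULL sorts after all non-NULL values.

(NULL, DM); (NULL, DM); (NULL, DM); (NULL, HP); (NULL, HP); (NULL, HP)

LEFT JOIN keeps every row from `teams`; unmatched rows get NULL for `tasks`'s columns.
Matching on l.team_id = r.team_id AND l.branch = r.branch. A NULL in a compared column never satisfies the condition.
- l (team_id=NULL, branch=HP) has no partner → padded with NULL.
- l (team_id=6, branch=DM) has no partner → padded with NULL.
- l (team_id=1, branch=DM) has no partner → padded with NULL.
- l (team_id=2, branch=HP) has no partner → padded with NULL.
- l (team_id=2, branch=DM) has no partner → padded with NULL.
- l (team_id=6, branch=HP) has no partner → padded with NULL.
After projecting and ordering:
r.branch | l.branch
NULL | DM
NULL | DM
NULL | DM
NULL | HP
NULL | HP
NULL | HP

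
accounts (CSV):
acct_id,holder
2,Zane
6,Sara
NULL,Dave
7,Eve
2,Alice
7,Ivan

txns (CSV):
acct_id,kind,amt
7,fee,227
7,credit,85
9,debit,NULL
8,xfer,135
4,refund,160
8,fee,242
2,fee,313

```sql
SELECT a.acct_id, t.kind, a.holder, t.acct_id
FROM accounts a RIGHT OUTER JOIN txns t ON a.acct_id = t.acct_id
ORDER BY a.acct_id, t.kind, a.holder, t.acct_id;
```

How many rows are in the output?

10

RIGHT JOIN keeps every row from `txns`; unmatched rows get NULL for `accounts`'s columns.
Matching on a.acct_id = t.acct_id. A NULL in a compared column never satisfies the condition.
- a (acct_id=2) pairs with 1 row(s) of t.
- a (acct_id=6) has no partner in t.
- a (acct_id=NULL) has no partner in t.
- a (acct_id=7) pairs with 2 row(s) of t.
- a (acct_id=2) pairs with 1 row(s) of t.
- a (acct_id=7) pairs with 2 row(s) of t.
- 4 t row(s) had no a match → kept, a columns NULL.
Total: 6 matched + 4 padded = 10 rows.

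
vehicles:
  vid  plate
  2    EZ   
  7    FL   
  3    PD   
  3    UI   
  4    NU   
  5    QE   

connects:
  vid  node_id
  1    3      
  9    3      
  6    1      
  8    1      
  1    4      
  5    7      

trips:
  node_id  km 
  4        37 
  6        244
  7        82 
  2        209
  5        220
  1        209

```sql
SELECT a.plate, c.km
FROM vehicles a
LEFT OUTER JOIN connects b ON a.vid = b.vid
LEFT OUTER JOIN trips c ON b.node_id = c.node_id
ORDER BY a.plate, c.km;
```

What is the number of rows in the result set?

Evaluate left to right. First `vehicles a LEFT JOIN connects b` on vid: 6 row(s).
Then LEFT JOIN `trips c` on node_id: each of those 6 rows is kept; rows whose b.node_id has no match in c get NULL for c's columns.
Result: 6 row(s).

6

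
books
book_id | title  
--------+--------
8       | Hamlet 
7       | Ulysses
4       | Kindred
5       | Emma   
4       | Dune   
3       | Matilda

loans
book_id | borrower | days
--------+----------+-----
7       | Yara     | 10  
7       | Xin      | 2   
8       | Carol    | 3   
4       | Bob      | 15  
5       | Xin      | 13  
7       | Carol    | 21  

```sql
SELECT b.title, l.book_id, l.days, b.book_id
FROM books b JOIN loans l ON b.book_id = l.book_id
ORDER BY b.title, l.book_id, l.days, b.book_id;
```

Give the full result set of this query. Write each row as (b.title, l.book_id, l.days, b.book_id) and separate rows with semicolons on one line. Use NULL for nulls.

(Dune, 4, 15, 4); (Emma, 5, 13, 5); (Hamlet, 8, 3, 8); (Kindred, 4, 15, 4); (Ulysses, 7, 2, 7); (Ulysses, 7, 10, 7); (Ulysses, 7, 21, 7)

INNER JOIN keeps only pairs where the ON condition holds.
Matching on b.book_id = l.book_id.
Matched pairs: 7.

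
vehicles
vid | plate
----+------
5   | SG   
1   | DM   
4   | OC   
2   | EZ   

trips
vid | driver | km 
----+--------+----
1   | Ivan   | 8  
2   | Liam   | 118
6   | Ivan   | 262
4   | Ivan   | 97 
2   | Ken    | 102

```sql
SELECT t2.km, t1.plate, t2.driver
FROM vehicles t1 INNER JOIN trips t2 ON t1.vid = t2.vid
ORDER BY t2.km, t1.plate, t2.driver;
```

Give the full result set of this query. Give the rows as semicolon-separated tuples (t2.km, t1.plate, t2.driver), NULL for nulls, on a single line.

(8, DM, Ivan); (97, OC, Ivan); (102, EZ, Ken); (118, EZ, Liam)

INNER JOIN keeps only pairs where the ON condition holds.
Matching on t1.vid = t2.vid.
- t1 row (vid=5): no match → dropped.
- t1 row (vid=1): matches 1 t2 row(s) → 1 output row(s).
- t1 row (vid=4): matches 1 t2 row(s) → 1 output row(s).
- t1 row (vid=2): matches 2 t2 row(s) → 2 output row(s).
After projecting and ordering:
t2.km | t1.plate | t2.driver
8 | DM | Ivan
97 | OC | Ivan
102 | EZ | Ken
118 | EZ | Liam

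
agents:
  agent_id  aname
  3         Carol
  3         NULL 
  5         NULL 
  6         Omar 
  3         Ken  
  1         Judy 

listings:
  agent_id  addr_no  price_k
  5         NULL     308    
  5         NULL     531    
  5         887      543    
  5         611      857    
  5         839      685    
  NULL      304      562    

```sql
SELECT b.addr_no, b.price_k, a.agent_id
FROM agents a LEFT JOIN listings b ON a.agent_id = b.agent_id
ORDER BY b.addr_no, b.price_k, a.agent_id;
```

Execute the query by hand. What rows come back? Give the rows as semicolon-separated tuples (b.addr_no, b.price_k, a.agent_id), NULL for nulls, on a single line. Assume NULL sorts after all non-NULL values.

LEFT JOIN keeps every row from `agents`; unmatched rows get NULL for `listings`'s columns.
Matching on a.agent_id = b.agent_id. A NULL in a compared column never satisfies the condition.
Matched pairs: 5; unmatched a rows kept: 5.

(611, 857, 5); (839, 685, 5); (887, 543, 5); (NULL, 308, 5); (NULL, 531, 5); (NULL, NULL, 1); (NULL, NULL, 3); (NULL, NULL, 3); (NULL, NULL, 3); (NULL, NULL, 6)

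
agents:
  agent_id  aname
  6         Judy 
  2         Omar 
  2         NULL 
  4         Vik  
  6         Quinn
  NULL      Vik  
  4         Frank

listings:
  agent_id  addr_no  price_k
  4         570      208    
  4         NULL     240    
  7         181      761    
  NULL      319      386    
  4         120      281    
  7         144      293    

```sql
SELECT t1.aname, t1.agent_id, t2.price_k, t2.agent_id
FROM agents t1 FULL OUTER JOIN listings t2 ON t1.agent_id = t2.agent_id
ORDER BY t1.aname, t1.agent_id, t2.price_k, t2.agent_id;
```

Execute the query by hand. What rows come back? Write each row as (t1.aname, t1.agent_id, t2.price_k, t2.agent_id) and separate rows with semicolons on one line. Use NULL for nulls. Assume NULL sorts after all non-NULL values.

FULL OUTER JOIN keeps every row from both sides; unmatched rows get NULL for the other side's columns.
Matching on t1.agent_id = t2.agent_id. A NULL in a compared column never satisfies the condition.
Matched pairs: 6; unmatched t1 rows kept: 5; unmatched t2 rows kept: 3.

(Frank, 4, 208, 4); (Frank, 4, 240, 4); (Frank, 4, 281, 4); (Judy, 6, NULL, NULL); (Omar, 2, NULL, NULL); (Quinn, 6, NULL, NULL); (Vik, 4, 208, 4); (Vik, 4, 240, 4); (Vik, 4, 281, 4); (Vik, NULL, NULL, NULL); (NULL, 2, NULL, NULL); (NULL, NULL, 293, 7); (NULL, NULL, 386, NULL); (NULL, NULL, 761, 7)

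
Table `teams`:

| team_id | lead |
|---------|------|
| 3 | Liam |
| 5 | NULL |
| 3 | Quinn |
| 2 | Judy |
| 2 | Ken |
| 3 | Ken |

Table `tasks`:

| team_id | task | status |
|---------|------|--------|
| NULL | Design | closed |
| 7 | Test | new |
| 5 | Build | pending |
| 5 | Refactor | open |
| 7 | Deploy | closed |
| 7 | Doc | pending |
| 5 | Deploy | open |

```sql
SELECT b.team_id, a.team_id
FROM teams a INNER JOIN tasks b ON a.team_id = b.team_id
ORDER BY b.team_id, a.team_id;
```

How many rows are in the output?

INNER JOIN keeps only pairs where the ON condition holds.
Matching on a.team_id = b.team_id. A NULL in a compared column never satisfies the condition.
- a[0] team_id=3 → no match; dropped.
- a[1] team_id=5 → 3 match(es) in b → 3 row(s).
- a[2] team_id=3 → no match; dropped.
- a[3] team_id=2 → no match; dropped.
- a[4] team_id=2 → no match; dropped.
- a[5] team_id=3 → no match; dropped.
Total: 3 rows.

3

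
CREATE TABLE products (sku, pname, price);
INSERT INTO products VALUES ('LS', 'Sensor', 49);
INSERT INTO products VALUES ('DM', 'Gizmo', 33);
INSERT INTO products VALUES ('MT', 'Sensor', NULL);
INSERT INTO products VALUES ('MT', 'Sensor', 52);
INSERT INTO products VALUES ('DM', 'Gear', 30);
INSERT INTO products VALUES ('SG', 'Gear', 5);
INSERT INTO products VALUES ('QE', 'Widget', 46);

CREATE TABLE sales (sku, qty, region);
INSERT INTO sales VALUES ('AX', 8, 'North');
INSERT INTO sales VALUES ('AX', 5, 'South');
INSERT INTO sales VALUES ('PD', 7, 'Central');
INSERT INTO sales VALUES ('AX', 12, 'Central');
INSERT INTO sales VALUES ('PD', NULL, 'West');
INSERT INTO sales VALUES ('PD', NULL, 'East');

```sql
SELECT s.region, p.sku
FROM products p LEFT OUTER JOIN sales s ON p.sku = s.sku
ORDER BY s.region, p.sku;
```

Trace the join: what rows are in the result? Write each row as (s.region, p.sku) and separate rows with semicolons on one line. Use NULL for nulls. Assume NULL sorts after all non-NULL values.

(NULL, DM); (NULL, DM); (NULL, LS); (NULL, MT); (NULL, MT); (NULL, QE); (NULL, SG)

LEFT JOIN keeps every row from `products`; unmatched rows get NULL for `sales`'s columns.
Matching on p.sku = s.sku.
- p row (sku=LS): no match → kept, s columns NULL.
- p row (sku=DM): no match → kept, s columns NULL.
- p row (sku=MT): no match → kept, s columns NULL.
- p row (sku=MT): no match → kept, s columns NULL.
- p row (sku=DM): no match → kept, s columns NULL.
- p row (sku=SG): no match → kept, s columns NULL.
- p row (sku=QE): no match → kept, s columns NULL.
After projecting and ordering:
s.region | p.sku
NULL | DM
NULL | DM
NULL | LS
NULL | MT
NULL | MT
NULL | QE
NULL | SG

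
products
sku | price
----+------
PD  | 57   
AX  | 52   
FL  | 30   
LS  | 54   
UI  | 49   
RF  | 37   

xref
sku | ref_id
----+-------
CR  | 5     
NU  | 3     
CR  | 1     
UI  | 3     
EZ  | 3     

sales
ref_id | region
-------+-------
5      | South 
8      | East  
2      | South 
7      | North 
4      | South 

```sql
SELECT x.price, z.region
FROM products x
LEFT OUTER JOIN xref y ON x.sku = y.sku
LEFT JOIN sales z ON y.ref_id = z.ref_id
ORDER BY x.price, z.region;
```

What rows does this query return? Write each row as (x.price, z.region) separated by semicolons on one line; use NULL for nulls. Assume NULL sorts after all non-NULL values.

(30, NULL); (37, NULL); (49, NULL); (52, NULL); (54, NULL); (57, NULL)

Step 1 — x LEFT JOIN y on sku → 6 row(s).
Then LEFT JOIN `sales z` on ref_id: each of those 6 rows is kept; rows whose y.ref_id has no match in z get NULL for z's columns.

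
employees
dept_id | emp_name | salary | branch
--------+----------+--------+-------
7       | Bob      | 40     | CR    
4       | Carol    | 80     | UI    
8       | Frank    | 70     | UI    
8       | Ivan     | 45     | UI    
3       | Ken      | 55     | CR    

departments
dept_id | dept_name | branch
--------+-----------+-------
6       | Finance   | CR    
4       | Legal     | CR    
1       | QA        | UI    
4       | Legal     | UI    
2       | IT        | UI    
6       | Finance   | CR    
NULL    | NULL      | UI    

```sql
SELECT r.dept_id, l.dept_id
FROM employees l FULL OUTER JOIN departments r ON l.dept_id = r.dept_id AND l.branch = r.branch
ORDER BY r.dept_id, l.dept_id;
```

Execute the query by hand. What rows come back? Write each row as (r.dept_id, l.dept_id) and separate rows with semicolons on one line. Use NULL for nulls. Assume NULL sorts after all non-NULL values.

FULL OUTER JOIN keeps every row from both sides; unmatched rows get NULL for the other side's columns.
Matching on l.dept_id = r.dept_id AND l.branch = r.branch. A NULL in a compared column never satisfies the condition.
- l[0] dept_id=7, branch=CR → no match; kept with NULLs on the r side.
- l[1] dept_id=4, branch=UI → 1 match(es) in r → 1 row(s).
- l[2] dept_id=8, branch=UI → no match; kept with NULLs on the r side.
- l[3] dept_id=8, branch=UI → no match; kept with NULLs on the r side.
- l[4] dept_id=3, branch=CR → no match; kept with NULLs on the r side.
- 6 r row(s) had no l match → kept, l columns NULL.

(1, NULL); (2, NULL); (4, 4); (4, NULL); (6, NULL); (6, NULL); (NULL, 3); (NULL, 7); (NULL, 8); (NULL, 8); (NULL, NULL)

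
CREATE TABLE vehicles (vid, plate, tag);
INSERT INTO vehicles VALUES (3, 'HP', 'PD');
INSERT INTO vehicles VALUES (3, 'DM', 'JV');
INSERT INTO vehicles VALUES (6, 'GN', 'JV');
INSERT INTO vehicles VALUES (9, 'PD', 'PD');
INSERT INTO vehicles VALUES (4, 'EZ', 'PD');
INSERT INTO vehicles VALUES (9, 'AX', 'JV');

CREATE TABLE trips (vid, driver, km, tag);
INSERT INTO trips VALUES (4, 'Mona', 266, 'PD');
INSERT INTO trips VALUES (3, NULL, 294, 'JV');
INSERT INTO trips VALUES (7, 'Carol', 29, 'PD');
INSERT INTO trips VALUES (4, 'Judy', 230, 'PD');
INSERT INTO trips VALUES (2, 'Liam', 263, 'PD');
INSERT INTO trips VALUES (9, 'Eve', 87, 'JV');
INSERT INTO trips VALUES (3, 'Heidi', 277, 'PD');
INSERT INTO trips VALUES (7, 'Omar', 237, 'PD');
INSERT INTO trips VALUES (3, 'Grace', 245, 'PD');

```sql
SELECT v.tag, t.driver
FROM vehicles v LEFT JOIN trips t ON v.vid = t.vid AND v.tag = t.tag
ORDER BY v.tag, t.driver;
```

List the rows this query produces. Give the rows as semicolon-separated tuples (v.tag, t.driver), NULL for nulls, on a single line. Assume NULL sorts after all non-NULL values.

(JV, Eve); (JV, NULL); (JV, NULL); (PD, Grace); (PD, Heidi); (PD, Judy); (PD, Mona); (PD, NULL)

LEFT JOIN keeps every row from `vehicles`; unmatched rows get NULL for `trips`'s columns.
Matching on v.vid = t.vid AND v.tag = t.tag.
- v row (vid=3, tag=PD): matches 2 t row(s) → 2 output row(s).
- v row (vid=3, tag=JV): matches 1 t row(s) → 1 output row(s).
- v row (vid=6, tag=JV): no match → kept, t columns NULL.
- v row (vid=9, tag=PD): no match → kept, t columns NULL.
- v row (vid=4, tag=PD): matches 2 t row(s) → 2 output row(s).
- v row (vid=9, tag=JV): matches 1 t row(s) → 1 output row(s).
After projecting and ordering:
v.tag | t.driver
JV | Eve
JV | NULL
JV | NULL
PD | Grace
PD | Heidi
PD | Judy
PD | Mona
PD | NULL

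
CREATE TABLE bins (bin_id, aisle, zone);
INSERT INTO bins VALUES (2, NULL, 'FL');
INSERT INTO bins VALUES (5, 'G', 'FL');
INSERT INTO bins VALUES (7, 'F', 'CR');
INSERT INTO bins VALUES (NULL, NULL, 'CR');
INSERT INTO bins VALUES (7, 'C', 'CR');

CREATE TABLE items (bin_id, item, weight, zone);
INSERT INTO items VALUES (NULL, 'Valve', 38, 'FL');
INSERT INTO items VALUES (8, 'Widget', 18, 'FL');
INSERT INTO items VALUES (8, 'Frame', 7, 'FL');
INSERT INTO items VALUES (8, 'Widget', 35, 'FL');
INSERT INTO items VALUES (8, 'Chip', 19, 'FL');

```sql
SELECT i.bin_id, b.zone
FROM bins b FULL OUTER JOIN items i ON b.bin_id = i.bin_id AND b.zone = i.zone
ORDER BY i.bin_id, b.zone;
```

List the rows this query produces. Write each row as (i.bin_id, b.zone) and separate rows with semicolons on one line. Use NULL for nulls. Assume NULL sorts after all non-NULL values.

FULL OUTER JOIN keeps every row from both sides; unmatched rows get NULL for the other side's columns.
Matching on b.bin_id = i.bin_id AND b.zone = i.zone. A NULL in a compared column never satisfies the condition.
- bin_id=2, zone=FL: no i row matches, row kept with i columns NULL.
- bin_id=5, zone=FL: no i row matches, row kept with i columns NULL.
- bin_id=7, zone=CR: no i row matches, row kept with i columns NULL.
- bin_id=NULL, zone=CR: no i row matches, row kept with i columns NULL.
- bin_id=7, zone=CR: no i row matches, row kept with i columns NULL.
- plus 5 unmatched i row(s), each kept with NULL b columns.
After projecting and ordering:
i.bin_id | b.zone
8 | NULL
8 | NULL
8 | NULL
8 | NULL
NULL | CR
NULL | CR
NULL | CR
NULL | FL
NULL | FL
NULL | NULL

(8, NULL); (8, NULL); (8, NULL); (8, NULL); (NULL, CR); (NULL, CR); (NULL, CR); (NULL, FL); (NULL, FL); (NULL, NULL)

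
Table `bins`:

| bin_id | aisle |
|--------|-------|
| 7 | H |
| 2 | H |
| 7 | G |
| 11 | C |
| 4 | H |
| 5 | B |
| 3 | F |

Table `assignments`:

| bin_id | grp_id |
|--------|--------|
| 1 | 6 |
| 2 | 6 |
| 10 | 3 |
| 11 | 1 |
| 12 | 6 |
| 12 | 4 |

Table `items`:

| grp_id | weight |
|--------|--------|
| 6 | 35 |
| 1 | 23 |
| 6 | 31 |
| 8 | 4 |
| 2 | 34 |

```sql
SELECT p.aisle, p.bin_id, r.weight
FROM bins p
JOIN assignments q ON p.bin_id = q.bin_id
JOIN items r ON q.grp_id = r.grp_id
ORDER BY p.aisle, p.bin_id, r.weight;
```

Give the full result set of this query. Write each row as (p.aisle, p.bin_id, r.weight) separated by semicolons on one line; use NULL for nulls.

(C, 11, 23); (H, 2, 31); (H, 2, 35)

Joins associate left-to-right: bins INNER JOIN assignments on bin_id gives 2 intermediate row(s).
Then INNER JOIN `items r` on grp_id: keep only rows whose q.grp_id appears in r.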